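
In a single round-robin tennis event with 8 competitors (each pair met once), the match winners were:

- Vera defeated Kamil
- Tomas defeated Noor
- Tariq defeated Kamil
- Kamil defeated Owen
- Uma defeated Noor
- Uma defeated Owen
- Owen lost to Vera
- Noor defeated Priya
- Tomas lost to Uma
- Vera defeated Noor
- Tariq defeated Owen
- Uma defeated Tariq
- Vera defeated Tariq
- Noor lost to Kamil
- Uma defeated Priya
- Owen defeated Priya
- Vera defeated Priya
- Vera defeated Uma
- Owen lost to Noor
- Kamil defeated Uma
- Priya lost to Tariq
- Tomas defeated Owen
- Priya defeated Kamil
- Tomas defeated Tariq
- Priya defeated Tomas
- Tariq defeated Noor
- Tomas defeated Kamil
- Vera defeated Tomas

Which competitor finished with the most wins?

Vera

Win totals: Owen 1, Uma 5, Kamil 3, Tariq 4, Noor 2, Tomas 4, Priya 2, Vera 7.
Vera leads with 7 wins (next highest: 5).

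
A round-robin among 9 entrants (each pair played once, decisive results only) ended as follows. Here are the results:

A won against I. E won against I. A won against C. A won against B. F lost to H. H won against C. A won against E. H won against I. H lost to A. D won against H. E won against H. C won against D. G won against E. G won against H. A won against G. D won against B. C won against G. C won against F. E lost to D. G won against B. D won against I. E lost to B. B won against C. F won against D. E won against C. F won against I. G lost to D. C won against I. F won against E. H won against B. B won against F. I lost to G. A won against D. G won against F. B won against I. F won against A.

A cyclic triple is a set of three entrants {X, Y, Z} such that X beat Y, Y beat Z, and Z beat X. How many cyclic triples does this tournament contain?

16

Win totals: A 7, B 4, C 4, D 5, E 3, F 4, G 5, H 4, I 0.
An entrant with w wins dominates both others in C(w,2) triples; summing gives 21 + 6 + 6 + 10 + 3 + 6 + 10 + 6 + 0 = 68 transitive triples.
Total triples C(9,3) = 84, so cyclic triples = 84 − 68 = 16.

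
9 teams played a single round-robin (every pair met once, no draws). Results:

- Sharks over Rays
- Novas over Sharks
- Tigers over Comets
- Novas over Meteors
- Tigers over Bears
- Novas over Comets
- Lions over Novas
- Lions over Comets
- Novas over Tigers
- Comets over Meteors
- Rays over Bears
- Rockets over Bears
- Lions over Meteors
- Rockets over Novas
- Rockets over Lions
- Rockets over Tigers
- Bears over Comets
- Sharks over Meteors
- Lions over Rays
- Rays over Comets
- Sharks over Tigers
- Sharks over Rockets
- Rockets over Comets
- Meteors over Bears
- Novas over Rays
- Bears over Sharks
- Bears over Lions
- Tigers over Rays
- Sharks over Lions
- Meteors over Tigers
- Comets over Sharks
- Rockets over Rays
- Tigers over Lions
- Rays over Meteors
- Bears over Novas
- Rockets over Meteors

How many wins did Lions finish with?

Lions' results: beat Comets, Novas, Rays, Meteors; lost to Sharks, Tigers, Bears, Rockets.
That is 4 wins.

4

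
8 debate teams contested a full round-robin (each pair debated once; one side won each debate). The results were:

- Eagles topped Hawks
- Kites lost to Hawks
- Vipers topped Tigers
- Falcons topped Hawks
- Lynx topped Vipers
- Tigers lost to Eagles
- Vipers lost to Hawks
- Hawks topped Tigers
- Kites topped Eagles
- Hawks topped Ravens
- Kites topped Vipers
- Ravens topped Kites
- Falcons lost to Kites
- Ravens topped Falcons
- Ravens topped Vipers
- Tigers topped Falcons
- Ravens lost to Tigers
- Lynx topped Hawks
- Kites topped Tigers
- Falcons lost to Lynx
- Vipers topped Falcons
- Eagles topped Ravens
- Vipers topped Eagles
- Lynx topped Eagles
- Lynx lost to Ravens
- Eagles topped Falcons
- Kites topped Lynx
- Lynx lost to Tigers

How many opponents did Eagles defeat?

4

Eagles' results: beat Hawks, Tigers, Ravens, Falcons; lost to Kites, Lynx, Vipers.
That is 4 wins.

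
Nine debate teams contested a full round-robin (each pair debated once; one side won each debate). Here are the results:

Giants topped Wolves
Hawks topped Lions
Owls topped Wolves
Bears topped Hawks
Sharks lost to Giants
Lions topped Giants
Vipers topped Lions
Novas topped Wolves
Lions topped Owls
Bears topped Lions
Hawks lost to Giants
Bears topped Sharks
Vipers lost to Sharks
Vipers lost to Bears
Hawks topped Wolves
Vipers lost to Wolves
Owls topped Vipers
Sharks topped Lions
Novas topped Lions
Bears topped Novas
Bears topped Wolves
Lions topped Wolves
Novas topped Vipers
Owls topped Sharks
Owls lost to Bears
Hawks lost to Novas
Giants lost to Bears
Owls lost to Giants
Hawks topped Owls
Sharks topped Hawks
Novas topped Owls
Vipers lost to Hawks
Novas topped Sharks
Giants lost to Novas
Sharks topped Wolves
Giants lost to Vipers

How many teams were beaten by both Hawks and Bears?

Hawks beat: Owls, Vipers, Lions, Wolves.
Bears beat: Novas, Owls, Vipers, Lions, Hawks, Sharks, Giants, Wolves.
Both beat: Owls, Vipers, Lions, Wolves — 4.

4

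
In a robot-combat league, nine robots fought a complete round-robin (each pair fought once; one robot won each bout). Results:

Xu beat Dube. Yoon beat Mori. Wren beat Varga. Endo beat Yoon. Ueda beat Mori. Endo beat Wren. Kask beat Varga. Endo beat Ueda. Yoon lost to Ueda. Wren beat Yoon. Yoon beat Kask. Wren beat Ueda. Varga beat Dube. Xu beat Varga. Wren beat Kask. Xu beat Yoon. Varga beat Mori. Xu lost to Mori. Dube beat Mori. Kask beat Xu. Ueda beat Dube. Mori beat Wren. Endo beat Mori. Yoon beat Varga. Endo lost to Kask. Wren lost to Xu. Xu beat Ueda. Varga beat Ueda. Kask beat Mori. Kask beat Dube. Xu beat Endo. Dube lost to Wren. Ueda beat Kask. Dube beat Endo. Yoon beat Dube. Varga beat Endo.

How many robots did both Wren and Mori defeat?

0

Wren beat: Yoon, Ueda, Dube, Varga, Kask.
Mori beat: Xu, Wren.
No one was beaten by both.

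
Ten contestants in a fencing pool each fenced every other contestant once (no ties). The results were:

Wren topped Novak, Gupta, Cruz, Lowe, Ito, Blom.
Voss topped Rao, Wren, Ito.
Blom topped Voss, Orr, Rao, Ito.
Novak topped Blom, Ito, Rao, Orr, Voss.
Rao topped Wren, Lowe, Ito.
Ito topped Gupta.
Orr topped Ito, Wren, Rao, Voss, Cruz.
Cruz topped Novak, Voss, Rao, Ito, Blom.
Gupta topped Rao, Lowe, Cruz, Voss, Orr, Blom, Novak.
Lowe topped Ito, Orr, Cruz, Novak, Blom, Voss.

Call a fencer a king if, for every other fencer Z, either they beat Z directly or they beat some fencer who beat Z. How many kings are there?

Gupta reaches everyone (king).
Ito cannot reach Wren in two steps.
Rao reaches everyone (king).
Blom cannot reach Novak in two steps.
Orr reaches everyone (king).
Lowe reaches everyone (king).
Wren reaches everyone (king).
Cruz reaches everyone (king).
Novak reaches everyone (king).
Voss cannot reach Orr in two steps.
Kings: Gupta, Rao, Orr, Lowe, Wren, Cruz, Novak — 7.

7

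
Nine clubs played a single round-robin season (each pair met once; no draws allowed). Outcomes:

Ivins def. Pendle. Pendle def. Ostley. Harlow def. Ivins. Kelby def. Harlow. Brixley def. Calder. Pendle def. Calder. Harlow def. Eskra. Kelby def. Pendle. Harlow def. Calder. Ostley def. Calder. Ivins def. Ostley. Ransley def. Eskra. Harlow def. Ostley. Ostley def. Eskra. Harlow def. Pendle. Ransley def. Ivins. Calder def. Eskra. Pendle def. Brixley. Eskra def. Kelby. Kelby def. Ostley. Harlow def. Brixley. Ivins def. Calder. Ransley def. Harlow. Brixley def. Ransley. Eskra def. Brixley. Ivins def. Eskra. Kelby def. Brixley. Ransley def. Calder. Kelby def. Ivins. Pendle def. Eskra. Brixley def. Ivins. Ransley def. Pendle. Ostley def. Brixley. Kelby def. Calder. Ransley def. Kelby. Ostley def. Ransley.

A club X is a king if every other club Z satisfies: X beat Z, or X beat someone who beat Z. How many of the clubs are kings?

Kelby reaches everyone (king).
Calder cannot reach Pendle, Ivins, Harlow, Ransley, Ostley in two steps.
Pendle cannot reach Harlow in two steps.
Ivins cannot reach Harlow in two steps.
Harlow reaches everyone (king).
Ransley reaches everyone (king).
Brixley reaches everyone (king).
Ostley reaches everyone (king).
Eskra reaches everyone (king).
Kings: Kelby, Harlow, Ransley, Brixley, Ostley, Eskra — 6.

6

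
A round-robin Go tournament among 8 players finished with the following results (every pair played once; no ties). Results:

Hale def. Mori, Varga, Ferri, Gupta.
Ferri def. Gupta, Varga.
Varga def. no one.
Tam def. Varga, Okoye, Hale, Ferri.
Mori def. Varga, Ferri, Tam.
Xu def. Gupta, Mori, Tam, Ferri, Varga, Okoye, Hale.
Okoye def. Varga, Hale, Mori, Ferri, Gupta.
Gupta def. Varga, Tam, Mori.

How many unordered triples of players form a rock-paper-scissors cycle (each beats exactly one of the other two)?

6

Win totals: Hale 4, Tam 4, Ferri 2, Gupta 3, Xu 7, Mori 3, Okoye 5, Varga 0.
A player with w wins dominates both others in C(w,2) triples; summing gives 6 + 6 + 1 + 3 + 21 + 3 + 10 + 0 = 50 transitive triples.
Total triples C(8,3) = 56, so cyclic triples = 56 − 50 = 6.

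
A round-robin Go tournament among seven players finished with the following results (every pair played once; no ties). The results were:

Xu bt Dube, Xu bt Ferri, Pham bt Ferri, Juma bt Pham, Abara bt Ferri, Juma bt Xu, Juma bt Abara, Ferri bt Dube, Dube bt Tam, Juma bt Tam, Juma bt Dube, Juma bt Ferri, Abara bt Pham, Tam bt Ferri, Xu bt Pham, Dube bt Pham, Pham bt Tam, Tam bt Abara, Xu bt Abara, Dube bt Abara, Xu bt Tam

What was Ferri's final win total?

Ferri's results: beat Dube; lost to Xu, Tam, Abara, Pham, Juma.
That is 1 win.

1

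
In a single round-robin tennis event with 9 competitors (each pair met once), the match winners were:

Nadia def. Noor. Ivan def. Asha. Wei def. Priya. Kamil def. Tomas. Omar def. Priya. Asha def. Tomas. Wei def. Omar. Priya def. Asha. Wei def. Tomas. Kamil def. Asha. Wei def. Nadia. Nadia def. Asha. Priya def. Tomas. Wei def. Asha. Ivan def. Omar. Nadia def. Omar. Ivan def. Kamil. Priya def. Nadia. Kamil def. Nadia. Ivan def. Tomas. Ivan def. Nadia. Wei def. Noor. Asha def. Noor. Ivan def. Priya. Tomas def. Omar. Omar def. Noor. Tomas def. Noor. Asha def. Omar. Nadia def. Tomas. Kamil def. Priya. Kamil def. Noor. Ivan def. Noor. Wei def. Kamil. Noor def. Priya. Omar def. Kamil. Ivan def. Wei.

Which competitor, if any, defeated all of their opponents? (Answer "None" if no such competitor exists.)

Ivan has 8 wins out of 8 opponents — a perfect record.

Ivan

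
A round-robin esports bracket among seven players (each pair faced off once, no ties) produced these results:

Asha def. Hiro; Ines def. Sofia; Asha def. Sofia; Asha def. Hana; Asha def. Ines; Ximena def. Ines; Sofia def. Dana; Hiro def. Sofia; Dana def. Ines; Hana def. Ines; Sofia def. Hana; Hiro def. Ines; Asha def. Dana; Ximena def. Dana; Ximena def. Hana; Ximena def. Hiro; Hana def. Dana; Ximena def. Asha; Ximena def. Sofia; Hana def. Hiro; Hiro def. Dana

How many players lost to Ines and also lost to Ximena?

Ines beat: Sofia.
Ximena beat: Hana, Asha, Sofia, Ines, Hiro, Dana.
Both beat: Sofia — 1.

1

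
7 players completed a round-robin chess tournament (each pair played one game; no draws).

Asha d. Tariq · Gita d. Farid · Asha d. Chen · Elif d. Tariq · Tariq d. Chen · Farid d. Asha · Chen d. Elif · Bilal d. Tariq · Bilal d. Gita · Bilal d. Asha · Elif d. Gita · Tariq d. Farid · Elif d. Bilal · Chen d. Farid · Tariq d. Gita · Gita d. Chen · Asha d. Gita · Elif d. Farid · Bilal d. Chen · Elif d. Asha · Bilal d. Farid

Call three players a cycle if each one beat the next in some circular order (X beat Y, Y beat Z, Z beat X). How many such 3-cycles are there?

Win totals: Asha 3, Gita 2, Farid 1, Chen 2, Elif 5, Bilal 5, Tariq 3.
A player with w wins dominates both others in C(w,2) triples; summing gives 3 + 1 + 0 + 1 + 10 + 10 + 3 = 28 transitive triples.
Total triples C(7,3) = 35, so cyclic triples = 35 − 28 = 7.

7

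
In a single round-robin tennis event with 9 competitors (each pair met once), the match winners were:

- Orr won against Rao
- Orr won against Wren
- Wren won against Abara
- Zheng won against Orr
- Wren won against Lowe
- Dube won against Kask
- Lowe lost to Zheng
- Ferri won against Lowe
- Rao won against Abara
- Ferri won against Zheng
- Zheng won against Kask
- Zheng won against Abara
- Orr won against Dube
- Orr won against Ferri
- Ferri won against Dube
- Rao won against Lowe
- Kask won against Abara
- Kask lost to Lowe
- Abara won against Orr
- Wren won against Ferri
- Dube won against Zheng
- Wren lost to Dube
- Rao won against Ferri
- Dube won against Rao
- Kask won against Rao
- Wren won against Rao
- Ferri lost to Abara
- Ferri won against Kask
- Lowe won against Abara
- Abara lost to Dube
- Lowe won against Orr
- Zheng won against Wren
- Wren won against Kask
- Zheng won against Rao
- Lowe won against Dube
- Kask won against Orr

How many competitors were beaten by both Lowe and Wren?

2

Lowe beat: Kask, Abara, Dube, Orr.
Wren beat: Kask, Lowe, Ferri, Abara, Rao.
Both beat: Kask, Abara — 2.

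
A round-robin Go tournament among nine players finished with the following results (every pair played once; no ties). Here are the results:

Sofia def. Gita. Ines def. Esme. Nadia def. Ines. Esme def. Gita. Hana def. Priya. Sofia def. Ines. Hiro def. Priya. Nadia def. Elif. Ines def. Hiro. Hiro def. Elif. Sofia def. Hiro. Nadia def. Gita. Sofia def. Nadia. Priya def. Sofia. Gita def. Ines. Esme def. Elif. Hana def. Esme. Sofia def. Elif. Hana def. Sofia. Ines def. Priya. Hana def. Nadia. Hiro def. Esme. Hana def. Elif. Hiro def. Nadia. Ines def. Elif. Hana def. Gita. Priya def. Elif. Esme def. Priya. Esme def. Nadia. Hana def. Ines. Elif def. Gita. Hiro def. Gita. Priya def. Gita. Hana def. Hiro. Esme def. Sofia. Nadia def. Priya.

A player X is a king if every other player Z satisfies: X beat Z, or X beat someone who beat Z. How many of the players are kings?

Priya cannot reach Esme, Hana in two steps.
Elif cannot reach Priya, Sofia, Nadia, Hiro, Esme, Hana in two steps.
Sofia cannot reach Hana in two steps.
Nadia cannot reach Hana in two steps.
Hiro cannot reach Hana in two steps.
Esme cannot reach Hana in two steps.
Gita cannot reach Sofia, Nadia, Hana in two steps.
Ines cannot reach Hana in two steps.
Hana reaches everyone (king).
Kings: Hana — 1.

1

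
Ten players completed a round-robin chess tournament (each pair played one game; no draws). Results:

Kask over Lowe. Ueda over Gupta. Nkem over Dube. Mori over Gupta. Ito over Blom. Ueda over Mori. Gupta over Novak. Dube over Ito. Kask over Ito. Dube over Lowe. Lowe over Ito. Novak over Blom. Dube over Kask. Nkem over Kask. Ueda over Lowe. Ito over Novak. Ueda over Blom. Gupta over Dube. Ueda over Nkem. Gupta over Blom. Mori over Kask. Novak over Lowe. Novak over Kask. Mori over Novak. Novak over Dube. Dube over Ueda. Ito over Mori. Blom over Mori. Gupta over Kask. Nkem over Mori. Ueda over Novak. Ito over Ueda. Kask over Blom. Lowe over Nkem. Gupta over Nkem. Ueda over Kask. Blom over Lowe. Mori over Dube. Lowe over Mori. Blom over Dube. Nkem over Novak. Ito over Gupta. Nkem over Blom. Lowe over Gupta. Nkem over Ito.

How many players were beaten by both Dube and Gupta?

Dube beat: Ito, Lowe, Ueda, Kask.
Gupta beat: Novak, Blom, Kask, Nkem, Dube.
Both beat: Kask — 1.

1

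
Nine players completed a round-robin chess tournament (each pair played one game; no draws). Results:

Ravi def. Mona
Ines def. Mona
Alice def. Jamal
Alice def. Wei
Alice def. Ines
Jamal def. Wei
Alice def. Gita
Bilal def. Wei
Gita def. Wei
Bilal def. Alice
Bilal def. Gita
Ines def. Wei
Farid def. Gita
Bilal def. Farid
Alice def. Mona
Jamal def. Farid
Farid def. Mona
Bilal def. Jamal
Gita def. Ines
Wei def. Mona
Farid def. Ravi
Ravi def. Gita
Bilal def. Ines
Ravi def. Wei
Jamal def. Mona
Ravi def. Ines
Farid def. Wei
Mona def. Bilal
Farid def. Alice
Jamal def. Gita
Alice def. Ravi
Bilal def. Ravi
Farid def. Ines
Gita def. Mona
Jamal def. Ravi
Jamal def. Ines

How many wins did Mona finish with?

1

Mona's results: beat Bilal; lost to Ravi, Farid, Gita, Jamal, Wei, Ines, Alice.
That is 1 win.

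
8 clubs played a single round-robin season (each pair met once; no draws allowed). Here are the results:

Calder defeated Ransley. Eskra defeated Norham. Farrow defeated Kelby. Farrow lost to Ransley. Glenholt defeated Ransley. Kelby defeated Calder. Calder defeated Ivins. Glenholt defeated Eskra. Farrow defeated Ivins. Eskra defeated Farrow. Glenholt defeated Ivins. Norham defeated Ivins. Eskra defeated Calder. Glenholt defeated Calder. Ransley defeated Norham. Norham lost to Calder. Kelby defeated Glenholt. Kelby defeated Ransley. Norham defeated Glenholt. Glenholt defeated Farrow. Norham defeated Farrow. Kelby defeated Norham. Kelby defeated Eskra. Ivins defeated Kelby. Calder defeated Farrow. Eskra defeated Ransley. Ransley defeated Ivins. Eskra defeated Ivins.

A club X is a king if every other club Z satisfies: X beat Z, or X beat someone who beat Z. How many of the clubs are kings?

Calder cannot reach Eskra in two steps.
Eskra reaches everyone (king).
Ransley cannot reach Calder, Eskra in two steps.
Norham reaches everyone (king).
Farrow reaches everyone (king).
Kelby reaches everyone (king).
Ivins cannot reach Farrow in two steps.
Glenholt reaches everyone (king).
Kings: Eskra, Norham, Farrow, Kelby, Glenholt — 5.

5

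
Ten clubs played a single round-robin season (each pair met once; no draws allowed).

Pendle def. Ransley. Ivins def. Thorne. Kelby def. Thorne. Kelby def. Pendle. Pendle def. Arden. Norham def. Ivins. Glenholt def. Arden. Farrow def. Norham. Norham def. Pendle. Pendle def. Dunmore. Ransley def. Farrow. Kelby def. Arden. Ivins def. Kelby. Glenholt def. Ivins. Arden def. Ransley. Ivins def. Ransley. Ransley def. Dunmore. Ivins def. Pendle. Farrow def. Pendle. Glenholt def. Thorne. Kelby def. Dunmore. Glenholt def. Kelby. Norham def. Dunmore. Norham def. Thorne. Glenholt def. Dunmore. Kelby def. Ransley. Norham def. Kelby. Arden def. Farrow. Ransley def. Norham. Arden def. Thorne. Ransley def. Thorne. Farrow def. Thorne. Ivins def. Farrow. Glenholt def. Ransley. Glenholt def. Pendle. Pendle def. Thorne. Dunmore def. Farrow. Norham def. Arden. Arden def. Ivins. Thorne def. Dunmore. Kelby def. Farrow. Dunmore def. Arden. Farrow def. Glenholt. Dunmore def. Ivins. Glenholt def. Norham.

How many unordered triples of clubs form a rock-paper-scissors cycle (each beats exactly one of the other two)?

Win totals: Arden 4, Pendle 4, Farrow 4, Dunmore 3, Norham 6, Ransley 4, Glenholt 8, Thorne 1, Kelby 6, Ivins 5.
A club with w wins dominates both others in C(w,2) triples; summing gives 6 + 6 + 6 + 3 + 15 + 6 + 28 + 0 + 15 + 10 = 95 transitive triples.
Total triples C(10,3) = 120, so cyclic triples = 120 − 95 = 25.

25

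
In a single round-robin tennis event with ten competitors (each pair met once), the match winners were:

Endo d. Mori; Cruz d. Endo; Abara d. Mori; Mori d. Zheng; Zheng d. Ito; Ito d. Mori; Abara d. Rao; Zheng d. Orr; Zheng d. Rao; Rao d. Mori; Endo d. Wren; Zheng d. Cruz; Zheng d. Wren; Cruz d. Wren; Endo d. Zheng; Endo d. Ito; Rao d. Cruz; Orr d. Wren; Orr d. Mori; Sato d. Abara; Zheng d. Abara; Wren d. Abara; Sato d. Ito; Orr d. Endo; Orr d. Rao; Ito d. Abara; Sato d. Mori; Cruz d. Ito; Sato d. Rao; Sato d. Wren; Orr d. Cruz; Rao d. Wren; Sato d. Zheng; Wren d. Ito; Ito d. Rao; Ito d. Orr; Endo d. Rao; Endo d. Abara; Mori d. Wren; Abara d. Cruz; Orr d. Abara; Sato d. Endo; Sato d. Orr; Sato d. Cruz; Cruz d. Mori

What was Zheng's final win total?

6

Zheng's results: beat Wren, Abara, Orr, Rao, Cruz, Ito; lost to Sato, Endo, Mori.
That is 6 wins.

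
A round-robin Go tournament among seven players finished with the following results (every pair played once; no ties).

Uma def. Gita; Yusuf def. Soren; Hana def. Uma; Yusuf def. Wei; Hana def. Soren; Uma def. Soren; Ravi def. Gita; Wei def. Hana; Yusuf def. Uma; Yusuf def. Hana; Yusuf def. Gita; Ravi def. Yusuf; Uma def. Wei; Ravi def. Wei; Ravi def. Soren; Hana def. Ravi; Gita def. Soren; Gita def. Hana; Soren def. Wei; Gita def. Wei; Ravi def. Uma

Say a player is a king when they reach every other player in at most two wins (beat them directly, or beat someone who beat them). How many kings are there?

3

Wei cannot reach Gita, Yusuf in two steps.
Ravi reaches everyone (king).
Hana reaches everyone (king).
Gita cannot reach Yusuf in two steps.
Yusuf reaches everyone (king).
Uma cannot reach Ravi, Yusuf in two steps.
Soren cannot reach Ravi, Gita, Yusuf, Uma in two steps.
Kings: Ravi, Hana, Yusuf — 3.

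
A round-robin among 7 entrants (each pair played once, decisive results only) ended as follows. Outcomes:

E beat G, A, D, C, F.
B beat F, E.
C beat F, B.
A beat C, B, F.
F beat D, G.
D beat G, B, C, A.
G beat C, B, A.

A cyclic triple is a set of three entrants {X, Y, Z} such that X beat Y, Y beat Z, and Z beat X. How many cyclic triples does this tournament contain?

10

Win totals: A 3, B 2, C 2, D 4, E 5, F 2, G 3.
An entrant with w wins dominates both others in C(w,2) triples; summing gives 3 + 1 + 1 + 6 + 10 + 1 + 3 = 25 transitive triples.
Total triples C(7,3) = 35, so cyclic triples = 35 − 25 = 10.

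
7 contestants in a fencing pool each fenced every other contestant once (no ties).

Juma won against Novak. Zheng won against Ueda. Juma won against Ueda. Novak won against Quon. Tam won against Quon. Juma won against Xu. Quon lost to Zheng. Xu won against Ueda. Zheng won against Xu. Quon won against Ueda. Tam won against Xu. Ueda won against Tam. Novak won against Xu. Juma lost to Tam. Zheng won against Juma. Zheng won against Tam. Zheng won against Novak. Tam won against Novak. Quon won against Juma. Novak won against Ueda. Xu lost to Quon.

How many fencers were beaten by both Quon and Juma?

Quon beat: Xu, Ueda, Juma.
Juma beat: Xu, Novak, Ueda.
Both beat: Xu, Ueda — 2.

2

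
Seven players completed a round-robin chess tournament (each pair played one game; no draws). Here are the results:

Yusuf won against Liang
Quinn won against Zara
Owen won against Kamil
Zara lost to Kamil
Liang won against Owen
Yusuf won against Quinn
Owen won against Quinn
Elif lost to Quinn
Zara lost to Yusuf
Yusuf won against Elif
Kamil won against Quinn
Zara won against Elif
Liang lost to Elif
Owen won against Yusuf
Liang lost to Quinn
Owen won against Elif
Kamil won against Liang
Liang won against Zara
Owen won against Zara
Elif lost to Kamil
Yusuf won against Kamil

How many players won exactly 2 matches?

1

Win totals: Yusuf 5, Zara 1, Owen 5, Elif 1, Liang 2, Kamil 4, Quinn 3.
Exactly 2: Liang — 1 player.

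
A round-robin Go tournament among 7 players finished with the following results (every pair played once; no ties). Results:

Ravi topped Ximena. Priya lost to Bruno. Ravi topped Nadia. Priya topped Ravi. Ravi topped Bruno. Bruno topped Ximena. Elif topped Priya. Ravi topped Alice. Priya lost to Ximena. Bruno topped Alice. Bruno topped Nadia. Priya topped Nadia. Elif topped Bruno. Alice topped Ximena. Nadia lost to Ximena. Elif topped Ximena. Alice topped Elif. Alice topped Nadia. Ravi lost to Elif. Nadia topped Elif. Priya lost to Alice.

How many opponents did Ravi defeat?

Ravi's results: beat Nadia, Bruno, Alice, Ximena; lost to Elif, Priya.
That is 4 wins.

4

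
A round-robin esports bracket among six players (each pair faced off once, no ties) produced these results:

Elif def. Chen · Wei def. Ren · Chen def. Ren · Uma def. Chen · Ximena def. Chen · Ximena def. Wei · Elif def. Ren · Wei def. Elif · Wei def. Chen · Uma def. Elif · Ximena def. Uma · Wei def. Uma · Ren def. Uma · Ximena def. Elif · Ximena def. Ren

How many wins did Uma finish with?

2

Uma's results: beat Chen, Elif; lost to Ximena, Ren, Wei.
That is 2 wins.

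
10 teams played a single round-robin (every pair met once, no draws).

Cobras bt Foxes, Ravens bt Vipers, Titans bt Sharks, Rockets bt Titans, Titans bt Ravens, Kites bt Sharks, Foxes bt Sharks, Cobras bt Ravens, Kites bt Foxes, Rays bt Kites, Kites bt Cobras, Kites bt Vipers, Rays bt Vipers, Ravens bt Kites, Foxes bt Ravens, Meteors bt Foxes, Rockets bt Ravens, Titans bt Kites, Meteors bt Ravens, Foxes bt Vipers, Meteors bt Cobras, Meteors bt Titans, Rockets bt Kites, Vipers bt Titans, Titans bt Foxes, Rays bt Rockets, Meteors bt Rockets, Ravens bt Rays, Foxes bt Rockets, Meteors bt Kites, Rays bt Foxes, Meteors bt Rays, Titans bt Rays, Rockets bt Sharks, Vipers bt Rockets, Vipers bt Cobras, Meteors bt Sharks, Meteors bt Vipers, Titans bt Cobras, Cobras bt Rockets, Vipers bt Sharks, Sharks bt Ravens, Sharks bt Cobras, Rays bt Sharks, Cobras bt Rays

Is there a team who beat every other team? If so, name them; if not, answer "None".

Meteors has 9 wins out of 9 opponents — a perfect record.

Meteors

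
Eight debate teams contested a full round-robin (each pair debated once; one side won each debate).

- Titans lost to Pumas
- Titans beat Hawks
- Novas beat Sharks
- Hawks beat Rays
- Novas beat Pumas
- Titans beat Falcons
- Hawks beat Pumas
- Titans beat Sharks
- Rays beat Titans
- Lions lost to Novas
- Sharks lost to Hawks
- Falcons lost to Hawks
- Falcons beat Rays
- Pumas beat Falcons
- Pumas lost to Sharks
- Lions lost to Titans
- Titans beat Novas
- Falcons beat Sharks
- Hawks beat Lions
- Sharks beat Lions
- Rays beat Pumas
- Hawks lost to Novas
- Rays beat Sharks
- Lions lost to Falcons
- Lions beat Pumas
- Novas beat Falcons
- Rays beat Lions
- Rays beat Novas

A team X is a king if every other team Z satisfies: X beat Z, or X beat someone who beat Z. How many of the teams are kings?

Pumas reaches everyone (king).
Lions cannot reach Novas, Hawks, Sharks, Rays in two steps.
Titans reaches everyone (king).
Novas reaches everyone (king).
Hawks reaches everyone (king).
Sharks cannot reach Novas, Hawks, Rays in two steps.
Rays reaches everyone (king).
Falcons cannot reach Hawks in two steps.
Kings: Pumas, Titans, Novas, Hawks, Rays — 5.

5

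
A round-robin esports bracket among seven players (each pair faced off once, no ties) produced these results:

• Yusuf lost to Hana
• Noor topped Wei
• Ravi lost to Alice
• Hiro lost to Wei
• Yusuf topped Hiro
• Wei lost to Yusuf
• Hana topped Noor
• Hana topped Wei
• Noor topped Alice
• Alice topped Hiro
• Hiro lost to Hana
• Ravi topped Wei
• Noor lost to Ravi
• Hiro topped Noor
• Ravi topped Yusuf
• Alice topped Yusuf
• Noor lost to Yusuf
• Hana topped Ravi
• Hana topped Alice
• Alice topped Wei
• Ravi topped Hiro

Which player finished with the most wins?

Win totals: Noor 2, Yusuf 3, Hana 6, Ravi 4, Alice 4, Wei 1, Hiro 1.
Hana leads with 6 wins (next highest: 4).

Hana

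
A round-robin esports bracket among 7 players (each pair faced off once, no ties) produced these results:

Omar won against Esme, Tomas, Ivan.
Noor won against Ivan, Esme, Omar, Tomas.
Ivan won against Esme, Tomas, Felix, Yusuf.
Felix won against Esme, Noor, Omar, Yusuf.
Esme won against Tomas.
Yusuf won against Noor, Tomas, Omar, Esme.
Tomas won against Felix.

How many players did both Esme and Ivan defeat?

1

Esme beat: Tomas.
Ivan beat: Felix, Esme, Yusuf, Tomas.
Both beat: Tomas — 1.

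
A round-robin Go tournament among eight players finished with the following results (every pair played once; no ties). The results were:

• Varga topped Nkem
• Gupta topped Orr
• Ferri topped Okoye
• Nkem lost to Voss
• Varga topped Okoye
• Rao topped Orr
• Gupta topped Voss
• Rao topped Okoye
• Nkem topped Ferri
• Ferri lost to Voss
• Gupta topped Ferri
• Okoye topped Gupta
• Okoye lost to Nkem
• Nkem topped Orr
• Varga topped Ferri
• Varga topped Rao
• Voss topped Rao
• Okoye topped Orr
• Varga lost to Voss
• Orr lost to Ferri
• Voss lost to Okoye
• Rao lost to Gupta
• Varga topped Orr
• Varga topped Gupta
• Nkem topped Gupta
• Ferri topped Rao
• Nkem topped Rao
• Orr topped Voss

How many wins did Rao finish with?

2

Rao's results: beat Orr, Okoye; lost to Varga, Gupta, Voss, Nkem, Ferri.
That is 2 wins.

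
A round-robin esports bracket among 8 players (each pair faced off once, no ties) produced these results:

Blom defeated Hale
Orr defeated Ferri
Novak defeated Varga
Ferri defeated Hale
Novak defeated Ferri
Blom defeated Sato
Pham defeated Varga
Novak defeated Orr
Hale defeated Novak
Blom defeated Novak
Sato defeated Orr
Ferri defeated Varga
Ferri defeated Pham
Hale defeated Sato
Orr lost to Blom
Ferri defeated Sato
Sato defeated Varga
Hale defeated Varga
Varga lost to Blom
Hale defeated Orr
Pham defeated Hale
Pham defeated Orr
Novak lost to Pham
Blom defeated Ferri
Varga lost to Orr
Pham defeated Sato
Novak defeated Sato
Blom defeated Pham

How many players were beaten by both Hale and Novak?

3

Hale beat: Sato, Varga, Orr, Novak.
Novak beat: Sato, Varga, Orr, Ferri.
Both beat: Sato, Varga, Orr — 3.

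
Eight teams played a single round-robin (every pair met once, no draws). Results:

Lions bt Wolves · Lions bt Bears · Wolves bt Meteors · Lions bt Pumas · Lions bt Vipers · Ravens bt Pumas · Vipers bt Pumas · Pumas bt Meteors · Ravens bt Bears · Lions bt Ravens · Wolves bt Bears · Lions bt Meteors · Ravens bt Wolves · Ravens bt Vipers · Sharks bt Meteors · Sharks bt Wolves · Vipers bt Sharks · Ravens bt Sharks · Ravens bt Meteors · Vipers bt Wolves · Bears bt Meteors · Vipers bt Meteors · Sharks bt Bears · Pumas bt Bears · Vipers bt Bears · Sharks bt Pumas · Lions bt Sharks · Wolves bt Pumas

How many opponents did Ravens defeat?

6

Ravens' results: beat Pumas, Wolves, Bears, Meteors, Vipers, Sharks; lost to Lions.
That is 6 wins.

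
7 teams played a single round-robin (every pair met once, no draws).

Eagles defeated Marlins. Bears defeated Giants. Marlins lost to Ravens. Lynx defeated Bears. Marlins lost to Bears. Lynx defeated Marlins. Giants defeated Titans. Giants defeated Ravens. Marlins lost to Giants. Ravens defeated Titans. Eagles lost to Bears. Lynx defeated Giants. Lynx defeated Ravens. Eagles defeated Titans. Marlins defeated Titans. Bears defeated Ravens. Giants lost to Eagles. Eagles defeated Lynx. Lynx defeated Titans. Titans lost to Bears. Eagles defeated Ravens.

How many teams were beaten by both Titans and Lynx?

Titans beat: no one.
Lynx beat: Giants, Titans, Marlins, Ravens, Bears.
No one was beaten by both.

0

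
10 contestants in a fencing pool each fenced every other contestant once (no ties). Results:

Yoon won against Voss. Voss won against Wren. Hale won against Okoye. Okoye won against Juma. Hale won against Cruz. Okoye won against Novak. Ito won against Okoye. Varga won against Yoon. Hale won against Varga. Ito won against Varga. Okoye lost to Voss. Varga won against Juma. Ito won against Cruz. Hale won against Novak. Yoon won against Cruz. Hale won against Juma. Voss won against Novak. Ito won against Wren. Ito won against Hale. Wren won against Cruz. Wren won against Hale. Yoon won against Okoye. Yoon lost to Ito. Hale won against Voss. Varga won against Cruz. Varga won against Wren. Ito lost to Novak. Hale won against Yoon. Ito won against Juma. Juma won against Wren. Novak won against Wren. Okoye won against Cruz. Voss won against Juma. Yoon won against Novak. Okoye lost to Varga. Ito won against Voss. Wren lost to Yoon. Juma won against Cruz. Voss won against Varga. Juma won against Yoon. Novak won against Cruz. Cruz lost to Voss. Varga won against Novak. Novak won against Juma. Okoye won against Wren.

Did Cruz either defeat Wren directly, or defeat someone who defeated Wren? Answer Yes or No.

No

Cruz did not beat Wren directly.
Cruz beat no one, so there is no intermediate fencer.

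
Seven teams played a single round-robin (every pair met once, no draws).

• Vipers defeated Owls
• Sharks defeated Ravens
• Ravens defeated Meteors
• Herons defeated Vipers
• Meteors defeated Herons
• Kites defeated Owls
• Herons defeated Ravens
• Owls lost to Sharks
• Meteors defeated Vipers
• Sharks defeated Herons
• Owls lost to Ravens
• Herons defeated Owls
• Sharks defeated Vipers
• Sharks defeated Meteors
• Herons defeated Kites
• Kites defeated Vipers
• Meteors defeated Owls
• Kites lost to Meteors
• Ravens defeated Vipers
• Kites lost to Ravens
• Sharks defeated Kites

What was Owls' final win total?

0

Owls' results: beat no one; lost to Meteors, Herons, Sharks, Kites, Ravens, Vipers.
That is 0 wins.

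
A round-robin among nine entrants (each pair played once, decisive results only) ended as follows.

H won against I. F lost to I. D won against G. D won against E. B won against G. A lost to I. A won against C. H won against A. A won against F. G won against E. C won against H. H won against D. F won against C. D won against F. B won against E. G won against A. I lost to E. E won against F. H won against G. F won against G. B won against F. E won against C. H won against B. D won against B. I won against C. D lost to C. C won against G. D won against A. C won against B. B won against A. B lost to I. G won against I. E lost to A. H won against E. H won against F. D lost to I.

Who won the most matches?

H

Win totals: A 3, B 4, C 4, D 5, E 3, F 2, G 3, H 7, I 5.
H leads with 7 wins (next highest: 5).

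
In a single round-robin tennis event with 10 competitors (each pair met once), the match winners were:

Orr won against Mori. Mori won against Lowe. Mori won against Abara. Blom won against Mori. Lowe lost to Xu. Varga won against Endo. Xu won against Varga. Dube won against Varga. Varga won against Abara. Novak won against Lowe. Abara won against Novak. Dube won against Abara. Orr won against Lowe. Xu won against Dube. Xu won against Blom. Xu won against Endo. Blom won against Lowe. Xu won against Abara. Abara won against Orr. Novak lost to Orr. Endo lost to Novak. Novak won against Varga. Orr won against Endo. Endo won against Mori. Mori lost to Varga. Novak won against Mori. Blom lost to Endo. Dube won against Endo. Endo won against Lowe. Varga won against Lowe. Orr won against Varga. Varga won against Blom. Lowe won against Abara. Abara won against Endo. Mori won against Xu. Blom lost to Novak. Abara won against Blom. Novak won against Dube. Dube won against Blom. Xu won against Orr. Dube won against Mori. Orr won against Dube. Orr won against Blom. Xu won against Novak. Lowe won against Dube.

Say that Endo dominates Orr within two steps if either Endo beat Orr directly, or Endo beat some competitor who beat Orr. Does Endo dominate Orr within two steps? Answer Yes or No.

Endo did not beat Orr directly.
Endo beat Lowe, Blom, Mori, but each of them lost to Orr. No two-step path.

No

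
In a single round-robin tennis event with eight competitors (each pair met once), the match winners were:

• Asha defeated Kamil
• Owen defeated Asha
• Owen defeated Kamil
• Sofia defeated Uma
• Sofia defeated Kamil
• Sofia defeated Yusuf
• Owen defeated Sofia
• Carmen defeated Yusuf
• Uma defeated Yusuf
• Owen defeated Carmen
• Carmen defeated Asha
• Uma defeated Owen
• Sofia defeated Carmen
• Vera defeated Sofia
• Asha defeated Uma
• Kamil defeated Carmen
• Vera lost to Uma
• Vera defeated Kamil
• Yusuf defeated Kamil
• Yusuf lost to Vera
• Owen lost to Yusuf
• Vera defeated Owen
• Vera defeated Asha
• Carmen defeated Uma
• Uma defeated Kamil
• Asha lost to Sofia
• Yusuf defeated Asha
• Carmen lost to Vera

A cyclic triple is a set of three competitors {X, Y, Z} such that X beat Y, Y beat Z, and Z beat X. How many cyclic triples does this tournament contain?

12

Win totals: Sofia 5, Owen 4, Uma 4, Asha 2, Kamil 1, Carmen 3, Yusuf 3, Vera 6.
A competitor with w wins dominates both others in C(w,2) triples; summing gives 10 + 6 + 6 + 1 + 0 + 3 + 3 + 15 = 44 transitive triples.
Total triples C(8,3) = 56, so cyclic triples = 56 − 44 = 12.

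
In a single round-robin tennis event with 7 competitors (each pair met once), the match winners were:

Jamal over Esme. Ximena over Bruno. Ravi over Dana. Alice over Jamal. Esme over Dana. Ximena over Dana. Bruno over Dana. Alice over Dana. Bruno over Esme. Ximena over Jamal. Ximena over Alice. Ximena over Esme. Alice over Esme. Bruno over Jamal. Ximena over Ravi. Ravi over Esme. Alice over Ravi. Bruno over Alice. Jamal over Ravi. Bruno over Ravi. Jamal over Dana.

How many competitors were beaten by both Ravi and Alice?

Ravi beat: Esme, Dana.
Alice beat: Ravi, Jamal, Esme, Dana.
Both beat: Esme, Dana — 2.

2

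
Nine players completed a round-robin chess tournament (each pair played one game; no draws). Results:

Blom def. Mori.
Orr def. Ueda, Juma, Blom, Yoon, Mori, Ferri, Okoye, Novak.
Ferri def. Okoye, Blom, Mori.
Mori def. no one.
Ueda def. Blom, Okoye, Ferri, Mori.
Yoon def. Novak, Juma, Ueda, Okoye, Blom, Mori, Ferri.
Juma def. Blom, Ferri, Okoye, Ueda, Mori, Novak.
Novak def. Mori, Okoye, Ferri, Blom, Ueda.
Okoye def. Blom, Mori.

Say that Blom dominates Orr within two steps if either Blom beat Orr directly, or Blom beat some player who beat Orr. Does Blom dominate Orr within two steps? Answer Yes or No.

Blom did not beat Orr directly.
Blom beat Mori, but each of them lost to Orr. No two-step path.

No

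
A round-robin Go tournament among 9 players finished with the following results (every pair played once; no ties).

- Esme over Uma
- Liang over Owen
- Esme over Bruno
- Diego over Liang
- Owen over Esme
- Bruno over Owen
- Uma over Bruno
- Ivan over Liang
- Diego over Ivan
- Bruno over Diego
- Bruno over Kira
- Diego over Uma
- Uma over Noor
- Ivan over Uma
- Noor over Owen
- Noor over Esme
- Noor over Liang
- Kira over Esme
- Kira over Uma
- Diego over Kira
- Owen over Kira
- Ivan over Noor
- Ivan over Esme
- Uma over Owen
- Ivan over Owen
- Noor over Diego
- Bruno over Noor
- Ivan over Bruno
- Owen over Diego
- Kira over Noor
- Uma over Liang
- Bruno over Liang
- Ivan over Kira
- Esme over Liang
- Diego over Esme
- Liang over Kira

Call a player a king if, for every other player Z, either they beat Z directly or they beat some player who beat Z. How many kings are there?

5

Esme cannot reach Ivan in two steps.
Noor reaches everyone (king).
Liang cannot reach Ivan, Bruno in two steps.
Uma cannot reach Ivan in two steps.
Kira cannot reach Ivan in two steps.
Ivan reaches everyone (king).
Diego reaches everyone (king).
Owen reaches everyone (king).
Bruno reaches everyone (king).
Kings: Noor, Ivan, Diego, Owen, Bruno — 5.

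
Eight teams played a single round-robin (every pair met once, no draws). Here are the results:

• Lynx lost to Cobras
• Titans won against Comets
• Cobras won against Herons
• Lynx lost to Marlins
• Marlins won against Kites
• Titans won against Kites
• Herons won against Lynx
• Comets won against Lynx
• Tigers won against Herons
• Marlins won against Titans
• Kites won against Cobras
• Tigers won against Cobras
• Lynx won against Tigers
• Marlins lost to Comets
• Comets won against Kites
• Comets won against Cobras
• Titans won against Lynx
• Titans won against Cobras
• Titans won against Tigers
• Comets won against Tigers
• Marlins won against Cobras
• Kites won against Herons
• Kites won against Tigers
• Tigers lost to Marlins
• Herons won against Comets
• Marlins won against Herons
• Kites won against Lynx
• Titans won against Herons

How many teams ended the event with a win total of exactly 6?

Win totals: Kites 4, Comets 5, Cobras 2, Titans 6, Herons 2, Lynx 1, Tigers 2, Marlins 6.
Exactly 6: Titans, Marlins — 2 teams.

2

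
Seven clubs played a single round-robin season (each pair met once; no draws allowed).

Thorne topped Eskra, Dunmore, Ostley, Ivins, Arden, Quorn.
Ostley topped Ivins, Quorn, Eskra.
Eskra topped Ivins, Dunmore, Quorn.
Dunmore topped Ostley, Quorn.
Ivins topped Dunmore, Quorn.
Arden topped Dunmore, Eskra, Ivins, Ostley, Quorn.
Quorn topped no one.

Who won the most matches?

Win totals: Quorn 0, Ivins 2, Ostley 3, Eskra 3, Arden 5, Thorne 6, Dunmore 2.
Thorne leads with 6 wins (next highest: 5).

Thorne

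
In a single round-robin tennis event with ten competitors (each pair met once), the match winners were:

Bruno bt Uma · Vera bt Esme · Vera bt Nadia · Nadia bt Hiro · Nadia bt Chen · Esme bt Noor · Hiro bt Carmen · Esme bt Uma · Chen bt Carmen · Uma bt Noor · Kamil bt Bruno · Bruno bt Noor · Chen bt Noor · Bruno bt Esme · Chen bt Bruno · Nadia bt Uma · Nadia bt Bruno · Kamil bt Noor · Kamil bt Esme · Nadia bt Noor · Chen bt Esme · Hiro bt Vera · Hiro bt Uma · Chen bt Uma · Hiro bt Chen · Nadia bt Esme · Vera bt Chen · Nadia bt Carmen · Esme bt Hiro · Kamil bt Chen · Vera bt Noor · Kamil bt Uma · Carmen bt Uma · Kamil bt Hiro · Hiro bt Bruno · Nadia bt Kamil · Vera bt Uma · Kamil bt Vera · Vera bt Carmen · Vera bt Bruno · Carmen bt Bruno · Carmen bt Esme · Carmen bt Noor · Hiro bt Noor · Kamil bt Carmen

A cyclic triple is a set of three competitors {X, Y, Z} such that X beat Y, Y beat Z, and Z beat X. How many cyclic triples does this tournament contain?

6

Win totals: Nadia 8, Bruno 3, Noor 0, Carmen 4, Chen 5, Vera 7, Hiro 6, Kamil 8, Esme 3, Uma 1.
A competitor with w wins dominates both others in C(w,2) triples; summing gives 28 + 3 + 0 + 6 + 10 + 21 + 15 + 28 + 3 + 0 = 114 transitive triples.
Total triples C(10,3) = 120, so cyclic triples = 120 − 114 = 6.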